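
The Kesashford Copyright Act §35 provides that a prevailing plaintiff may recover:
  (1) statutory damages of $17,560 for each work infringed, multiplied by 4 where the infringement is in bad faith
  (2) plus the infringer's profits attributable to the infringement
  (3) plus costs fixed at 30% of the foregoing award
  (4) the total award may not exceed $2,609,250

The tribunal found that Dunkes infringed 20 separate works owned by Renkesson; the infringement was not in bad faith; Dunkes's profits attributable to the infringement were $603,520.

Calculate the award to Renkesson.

Statutory damages: 20 × $17,560 = $351,200
Infringement not in bad faith: no ×4 enhancement.
Combined award: $351,200 + $603,520 = $954,720
Costs: 30% of $954,720 = $286,416
Award plus costs: $954,720 + $286,416 = $1,241,136
Cap at $2,609,250: $1,241,136 is within the cap, no reduction.

$1,241,136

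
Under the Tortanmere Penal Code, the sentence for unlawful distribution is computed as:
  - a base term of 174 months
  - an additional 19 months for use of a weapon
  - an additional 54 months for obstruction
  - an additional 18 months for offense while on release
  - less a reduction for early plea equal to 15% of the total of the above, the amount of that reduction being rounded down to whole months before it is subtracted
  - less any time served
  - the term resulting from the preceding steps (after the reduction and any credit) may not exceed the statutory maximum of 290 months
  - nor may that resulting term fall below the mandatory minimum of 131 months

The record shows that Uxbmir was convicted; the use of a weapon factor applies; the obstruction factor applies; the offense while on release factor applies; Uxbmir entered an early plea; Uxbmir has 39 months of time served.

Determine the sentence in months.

Sentence: 187 months

Use of a weapon enhancement: +19 months
Obstruction enhancement: +54 months
Offense while on release enhancement: +18 months
Adjusted term: 174 months + 19 months + 54 months + 18 months = 265 months
Early plea reduction: 15% of 265 months = 39 months (rounded down)
After reduction: 265 − 39 = 226 months
Less time served: 226 months − 39 months = 187 months
Cap at 290 months: 187 months is within the cap, no reduction.
Minimum 131 months: 187 months meets the minimum, no increase.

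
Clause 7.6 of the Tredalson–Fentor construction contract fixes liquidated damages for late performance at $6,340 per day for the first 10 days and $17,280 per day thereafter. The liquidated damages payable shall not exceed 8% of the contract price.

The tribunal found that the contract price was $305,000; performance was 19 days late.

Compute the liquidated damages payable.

First 10 days: 10 × $6,340 = $63,400
Remaining days: (19 − 10) × $17,280 = $155,520
Accrued per-day damages: $63,400 + $155,520 = $218,920
Cap: 8% of $305,000 = $24,400
Cap at $24,400: $218,920 exceeds the cap → $24,400

Liquidated damages: $24,400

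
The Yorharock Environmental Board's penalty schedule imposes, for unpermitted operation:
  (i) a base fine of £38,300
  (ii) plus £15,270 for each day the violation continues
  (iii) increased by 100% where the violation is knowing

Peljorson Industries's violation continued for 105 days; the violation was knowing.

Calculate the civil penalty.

Per-day component: 105 × £15,270 = £1,603,350
Base plus per-day: £38,300 + £1,603,350 = £1,641,650
Enhancement: 100% of £1,641,650 = £1,641,650
Enhanced fine: £1,641,650 + £1,641,650 = £3,283,300

£3,283,300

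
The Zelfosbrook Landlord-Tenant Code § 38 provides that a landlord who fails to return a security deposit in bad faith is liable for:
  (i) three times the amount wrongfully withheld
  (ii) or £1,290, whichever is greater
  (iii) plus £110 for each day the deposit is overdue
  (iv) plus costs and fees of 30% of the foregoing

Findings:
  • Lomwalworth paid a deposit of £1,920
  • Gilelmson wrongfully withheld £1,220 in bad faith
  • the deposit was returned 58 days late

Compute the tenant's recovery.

Trebled: 3 × £1,220 = £3,660
Minimum £1,290: £3,660 meets the minimum, no increase.
Late-return penalty: 58 × £110 = £6,380
Damages plus late penalty: £3,660 + £6,380 = £10,040
Costs and fees: 30% of £10,040 = £3,012
Total recovery: £10,040 + £3,012 = £13,052

£13,052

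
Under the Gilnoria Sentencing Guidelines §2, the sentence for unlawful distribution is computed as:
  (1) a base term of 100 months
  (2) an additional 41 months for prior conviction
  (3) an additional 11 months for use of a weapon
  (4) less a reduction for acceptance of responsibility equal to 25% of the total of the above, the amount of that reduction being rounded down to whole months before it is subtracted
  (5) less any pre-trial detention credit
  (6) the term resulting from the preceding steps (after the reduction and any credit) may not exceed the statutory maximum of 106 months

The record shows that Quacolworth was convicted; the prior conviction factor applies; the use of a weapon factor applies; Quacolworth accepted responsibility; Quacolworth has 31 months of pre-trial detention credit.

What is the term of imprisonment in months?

Prior conviction enhancement: +41 months
Use of a weapon enhancement: +11 months
Adjusted term: 100 months + 41 months + 11 months = 152 months
Acceptance of responsibility reduction: 25% of 152 months = 38 months (rounded down)
After reduction: 152 − 38 = 114 months
Less pre-trial detention credit: 114 months − 31 months = 83 months
Cap at 106 months: 83 months is within the cap, no reduction.

83 months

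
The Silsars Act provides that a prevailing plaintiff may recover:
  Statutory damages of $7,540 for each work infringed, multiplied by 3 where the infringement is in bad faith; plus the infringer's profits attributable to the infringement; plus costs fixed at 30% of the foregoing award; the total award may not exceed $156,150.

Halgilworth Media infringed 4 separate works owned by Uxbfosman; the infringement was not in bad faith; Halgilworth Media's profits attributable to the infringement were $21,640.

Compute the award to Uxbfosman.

$67,340

Statutory damages: 4 × $7,540 = $30,160
Infringement not in bad faith: no ×3 enhancement.
Combined award: $30,160 + $21,640 = $51,800
Costs: 30% of $51,800 = $15,540
Award plus costs: $51,800 + $15,540 = $67,340
Cap at $156,150: $67,340 is within the cap, no reduction.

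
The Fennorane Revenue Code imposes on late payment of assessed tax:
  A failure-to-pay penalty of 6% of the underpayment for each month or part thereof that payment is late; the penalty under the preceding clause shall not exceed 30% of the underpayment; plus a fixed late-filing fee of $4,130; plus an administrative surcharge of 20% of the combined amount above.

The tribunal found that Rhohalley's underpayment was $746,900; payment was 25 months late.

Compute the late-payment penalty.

Accrued rate: 6% × 25 = 150%, capped at 30% → 30%
Failure-to-pay penalty: 30% of $746,900 = $224,070
Penalty before surcharge: $224,070 + $4,130 = $228,200
Administrative surcharge: 20% of $228,200 = $45,640
Total penalty: $228,200 + $45,640 = $273,840

$273,840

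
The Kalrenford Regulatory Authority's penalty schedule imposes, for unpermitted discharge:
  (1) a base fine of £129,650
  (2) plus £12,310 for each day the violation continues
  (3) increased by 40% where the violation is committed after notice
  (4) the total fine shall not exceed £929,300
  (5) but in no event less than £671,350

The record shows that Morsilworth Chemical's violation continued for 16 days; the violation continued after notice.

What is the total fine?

£671,350

Per-day component: 16 × £12,310 = £196,960
Base plus per-day: £129,650 + £196,960 = £326,610
Enhancement: 40% of £326,610 = £130,644
Enhanced fine: £326,610 + £130,644 = £457,254
Cap at £929,300: £457,254 is within the cap, no reduction.
Minimum £671,350: £457,254 is below the minimum → £671,350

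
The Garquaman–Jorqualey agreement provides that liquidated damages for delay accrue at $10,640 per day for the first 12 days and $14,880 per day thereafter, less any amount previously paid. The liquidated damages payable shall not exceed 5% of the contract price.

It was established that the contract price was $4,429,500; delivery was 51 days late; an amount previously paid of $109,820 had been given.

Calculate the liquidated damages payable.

$221,475

First 12 days: 12 × $10,640 = $127,680
Remaining days: (51 − 12) × $14,880 = $580,320
Accrued per-day damages: $127,680 + $580,320 = $708,000
Less amount previously paid: $708,000 − $109,820 = $598,180
Cap: 5% of $4,429,500 = $221,475
Cap at $221,475: $598,180 exceeds the cap → $221,475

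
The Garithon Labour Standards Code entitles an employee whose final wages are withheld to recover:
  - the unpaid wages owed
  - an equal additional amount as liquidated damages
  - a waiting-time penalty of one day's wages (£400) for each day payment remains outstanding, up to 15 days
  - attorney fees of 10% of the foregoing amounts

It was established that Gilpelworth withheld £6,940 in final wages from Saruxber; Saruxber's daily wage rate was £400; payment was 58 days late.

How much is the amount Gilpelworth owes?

£21,868

Liquidated damages (equal amount): £6,940
Penalty days: min(58, 15) = 15
Waiting-time penalty: 15 × £400 = £6,000
Subtotal: £6,940 + £6,940 + £6,000 = £19,880
Attorney fees: 10% of £19,880 = £1,988
Total award: £19,880 + £1,988 = £21,868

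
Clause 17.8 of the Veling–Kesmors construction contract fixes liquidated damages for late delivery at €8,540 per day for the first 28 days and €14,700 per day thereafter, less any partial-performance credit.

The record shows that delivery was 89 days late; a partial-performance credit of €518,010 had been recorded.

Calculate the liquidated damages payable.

First 28 days: 28 × €8,540 = €239,120
Remaining days: (89 − 28) × €14,700 = €896,700
Accrued per-day damages: €239,120 + €896,700 = €1,135,820
Less partial-performance credit: €1,135,820 − €518,010 = €617,810

Liquidated damages: €617,810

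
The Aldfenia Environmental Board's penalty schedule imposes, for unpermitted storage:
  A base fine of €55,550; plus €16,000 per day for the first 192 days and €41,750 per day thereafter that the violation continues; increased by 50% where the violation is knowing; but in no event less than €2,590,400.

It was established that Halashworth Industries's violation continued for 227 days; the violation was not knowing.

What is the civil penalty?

First 192 days: 192 × €16,000 = €3,072,000
Remaining days: (227 − 192) × €41,750 = €1,461,250
Per-day component: €3,072,000 + €1,461,250 = €4,533,250
Base plus per-day: €55,550 + €4,533,250 = €4,588,800
The violation was not knowing: no 50% increase.
Minimum €2,590,400: €4,588,800 meets the minimum, no increase.

€4,588,800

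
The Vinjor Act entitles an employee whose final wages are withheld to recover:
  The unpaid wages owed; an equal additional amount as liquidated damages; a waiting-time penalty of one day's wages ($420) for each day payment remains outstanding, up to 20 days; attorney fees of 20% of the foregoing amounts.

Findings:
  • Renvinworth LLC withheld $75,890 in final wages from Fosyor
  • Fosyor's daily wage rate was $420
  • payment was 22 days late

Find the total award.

$192,216

Liquidated damages (equal amount): $75,890
Penalty days: min(22, 20) = 20
Waiting-time penalty: 20 × $420 = $8,400
Subtotal: $75,890 + $75,890 + $8,400 = $160,180
Attorney fees: 20% of $160,180 = $32,036
Total award: $160,180 + $32,036 = $192,216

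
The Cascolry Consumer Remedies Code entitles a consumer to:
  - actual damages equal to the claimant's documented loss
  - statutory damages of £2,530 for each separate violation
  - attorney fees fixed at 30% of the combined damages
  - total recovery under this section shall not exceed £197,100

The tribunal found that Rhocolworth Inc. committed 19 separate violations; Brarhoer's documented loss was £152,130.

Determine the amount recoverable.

£197,100

Statutory damages: 19 × £2,530 = £48,070
Combined damages: £152,130 + £48,070 = £200,200
Attorney fees: 30% of £200,200 = £60,060
Total before cap: £200,200 + £60,060 = £260,260
Cap at £197,100: £260,260 exceeds the cap → £197,100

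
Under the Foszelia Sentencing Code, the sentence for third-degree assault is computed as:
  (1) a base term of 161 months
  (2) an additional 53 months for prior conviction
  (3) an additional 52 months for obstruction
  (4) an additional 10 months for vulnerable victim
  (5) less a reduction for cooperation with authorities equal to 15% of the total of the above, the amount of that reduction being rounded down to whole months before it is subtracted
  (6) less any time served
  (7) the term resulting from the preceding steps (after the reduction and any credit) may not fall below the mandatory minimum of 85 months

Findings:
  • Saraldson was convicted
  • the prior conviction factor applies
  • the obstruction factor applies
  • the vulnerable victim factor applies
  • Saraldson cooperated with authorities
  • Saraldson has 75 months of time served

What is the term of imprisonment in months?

160 months

Prior conviction enhancement: +53 months
Obstruction enhancement: +52 months
Vulnerable victim enhancement: +10 months
Adjusted term: 161 months + 53 months + 52 months + 10 months = 276 months
Cooperation with authorities reduction: 15% of 276 months = 41 months (rounded down)
After reduction: 276 − 41 = 235 months
Less time served: 235 months − 75 months = 160 months
Minimum 85 months: 160 months meets the minimum, no increase.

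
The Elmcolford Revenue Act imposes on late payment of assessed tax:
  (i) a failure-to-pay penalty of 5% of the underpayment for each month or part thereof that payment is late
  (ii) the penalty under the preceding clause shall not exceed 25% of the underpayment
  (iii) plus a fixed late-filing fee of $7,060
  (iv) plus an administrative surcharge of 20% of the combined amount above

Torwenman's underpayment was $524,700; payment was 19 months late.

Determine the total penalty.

$165,882

Accrued rate: 5% × 19 = 95%, capped at 25% → 25%
Failure-to-pay penalty: 25% of $524,700 = $131,175
Penalty before surcharge: $131,175 + $7,060 = $138,235
Administrative surcharge: 20% of $138,235 = $27,647
Total penalty: $138,235 + $27,647 = $165,882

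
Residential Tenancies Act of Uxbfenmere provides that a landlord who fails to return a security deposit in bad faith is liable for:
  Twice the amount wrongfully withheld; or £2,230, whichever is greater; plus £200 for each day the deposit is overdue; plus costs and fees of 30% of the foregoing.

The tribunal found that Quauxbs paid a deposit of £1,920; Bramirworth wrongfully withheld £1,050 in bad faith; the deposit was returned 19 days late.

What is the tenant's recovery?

£7,839

Doubled: 2 × £1,050 = £2,100
Minimum £2,230: £2,100 is below the minimum → £2,230
Late-return penalty: 19 × £200 = £3,800
Damages plus late penalty: £2,230 + £3,800 = £6,030
Costs and fees: 30% of £6,030 = £1,809
Total recovery: £6,030 + £1,809 = £7,839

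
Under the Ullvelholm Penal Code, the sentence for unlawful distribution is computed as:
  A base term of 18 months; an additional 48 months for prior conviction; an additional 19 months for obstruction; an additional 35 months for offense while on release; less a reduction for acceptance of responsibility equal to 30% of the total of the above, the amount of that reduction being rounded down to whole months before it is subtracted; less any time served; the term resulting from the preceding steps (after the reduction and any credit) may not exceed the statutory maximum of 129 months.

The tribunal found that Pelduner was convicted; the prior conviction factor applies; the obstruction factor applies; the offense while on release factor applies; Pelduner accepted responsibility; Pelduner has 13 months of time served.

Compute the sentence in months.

Sentence: 71 months

Prior conviction enhancement: +48 months
Obstruction enhancement: +19 months
Offense while on release enhancement: +35 months
Adjusted term: 18 months + 48 months + 19 months + 35 months = 120 months
Acceptance of responsibility reduction: 30% of 120 months = 36 months (rounded down)
After reduction: 120 − 36 = 84 months
Less time served: 84 months − 13 months = 71 months
Cap at 129 months: 71 months is within the cap, no reduction.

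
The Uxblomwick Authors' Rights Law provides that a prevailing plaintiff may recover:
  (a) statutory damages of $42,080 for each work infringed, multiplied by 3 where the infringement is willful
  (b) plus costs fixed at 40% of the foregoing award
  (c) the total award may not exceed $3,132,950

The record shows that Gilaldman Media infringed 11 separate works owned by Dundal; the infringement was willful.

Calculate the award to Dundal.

$1,944,096

Statutory damages: 11 × $42,080 = $462,880
Trebled: 3 × $462,880 = $1,388,640
Costs: 40% of $1,388,640 = $555,456
Award plus costs: $1,388,640 + $555,456 = $1,944,096
Cap at $3,132,950: $1,944,096 is within the cap, no reduction.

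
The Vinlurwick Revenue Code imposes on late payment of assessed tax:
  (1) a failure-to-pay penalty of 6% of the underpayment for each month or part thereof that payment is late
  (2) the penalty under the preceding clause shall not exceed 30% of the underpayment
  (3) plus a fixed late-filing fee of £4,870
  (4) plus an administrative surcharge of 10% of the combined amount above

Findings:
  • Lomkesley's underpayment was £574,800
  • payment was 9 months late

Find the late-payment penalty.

£195,041

Accrued rate: 6% × 9 = 54%, capped at 30% → 30%
Failure-to-pay penalty: 30% of £574,800 = £172,440
Penalty before surcharge: £172,440 + £4,870 = £177,310
Administrative surcharge: 10% of £177,310 = £17,731
Total penalty: £177,310 + £17,731 = £195,041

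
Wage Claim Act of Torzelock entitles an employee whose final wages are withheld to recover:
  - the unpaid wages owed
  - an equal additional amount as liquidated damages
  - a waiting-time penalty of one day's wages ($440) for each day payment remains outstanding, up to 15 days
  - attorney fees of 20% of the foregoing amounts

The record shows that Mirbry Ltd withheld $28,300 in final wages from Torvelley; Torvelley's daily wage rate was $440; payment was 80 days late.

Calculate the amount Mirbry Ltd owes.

$75,840

Liquidated damages (equal amount): $28,300
Penalty days: min(80, 15) = 15
Waiting-time penalty: 15 × $440 = $6,600
Subtotal: $28,300 + $28,300 + $6,600 = $63,200
Attorney fees: 20% of $63,200 = $12,640
Total award: $63,200 + $12,640 = $75,840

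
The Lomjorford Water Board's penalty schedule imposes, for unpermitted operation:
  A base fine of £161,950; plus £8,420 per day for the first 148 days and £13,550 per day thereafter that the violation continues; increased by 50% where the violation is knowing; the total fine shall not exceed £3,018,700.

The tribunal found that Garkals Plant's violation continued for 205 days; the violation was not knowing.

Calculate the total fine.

First 148 days: 148 × £8,420 = £1,246,160
Remaining days: (205 − 148) × £13,550 = £772,350
Per-day component: £1,246,160 + £772,350 = £2,018,510
Base plus per-day: £161,950 + £2,018,510 = £2,180,460
The violation was not knowing: no 50% increase.
Cap at £3,018,700: £2,180,460 is within the cap, no reduction.

£2,180,460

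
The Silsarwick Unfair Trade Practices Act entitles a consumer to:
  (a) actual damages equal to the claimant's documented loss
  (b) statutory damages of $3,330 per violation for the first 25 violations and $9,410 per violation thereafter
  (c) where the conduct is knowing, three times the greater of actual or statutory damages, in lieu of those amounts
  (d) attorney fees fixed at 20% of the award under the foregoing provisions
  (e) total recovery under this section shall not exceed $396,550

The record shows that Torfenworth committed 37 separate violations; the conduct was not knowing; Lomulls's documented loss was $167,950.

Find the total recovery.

First 25 violations: 25 × $3,330 = $83,250
Remaining violations: (37 − 25) × $9,410 = $112,920
Statutory damages: $83,250 + $112,920 = $196,170
Conduct not knowing: the in-lieu enhancement does not apply.
Actual plus statutory damages: $167,950 + $196,170 = $364,120
Attorney fees: 20% of $364,120 = $72,824
Total before cap: $364,120 + $72,824 = $436,944
Cap at $396,550: $436,944 exceeds the cap → $396,550

$396,550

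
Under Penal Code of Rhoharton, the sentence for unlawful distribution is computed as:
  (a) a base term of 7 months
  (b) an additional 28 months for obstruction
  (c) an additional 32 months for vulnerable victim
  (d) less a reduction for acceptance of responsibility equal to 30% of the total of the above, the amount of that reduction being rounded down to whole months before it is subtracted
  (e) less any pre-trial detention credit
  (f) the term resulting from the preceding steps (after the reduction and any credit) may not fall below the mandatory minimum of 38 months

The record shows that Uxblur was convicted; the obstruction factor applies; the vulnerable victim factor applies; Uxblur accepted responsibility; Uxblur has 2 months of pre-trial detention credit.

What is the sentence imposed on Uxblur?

45 months

Obstruction enhancement: +28 months
Vulnerable victim enhancement: +32 months
Adjusted term: 7 months + 28 months + 32 months = 67 months
Acceptance of responsibility reduction: 30% of 67 months = 20 months (rounded down)
After reduction: 67 − 20 = 47 months
Less pre-trial detention credit: 47 months − 2 months = 45 months
Minimum 38 months: 45 months meets the minimum, no increase.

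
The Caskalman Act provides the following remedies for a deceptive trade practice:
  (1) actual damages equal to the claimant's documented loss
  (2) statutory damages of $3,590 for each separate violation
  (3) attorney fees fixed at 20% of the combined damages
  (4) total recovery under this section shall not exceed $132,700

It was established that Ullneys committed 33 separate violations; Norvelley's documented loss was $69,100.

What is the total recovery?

Statutory damages: 33 × $3,590 = $118,470
Combined damages: $69,100 + $118,470 = $187,570
Attorney fees: 20% of $187,570 = $37,514
Total before cap: $187,570 + $37,514 = $225,084
Cap at $132,700: $225,084 exceeds the cap → $132,700

Total recovery: $132,700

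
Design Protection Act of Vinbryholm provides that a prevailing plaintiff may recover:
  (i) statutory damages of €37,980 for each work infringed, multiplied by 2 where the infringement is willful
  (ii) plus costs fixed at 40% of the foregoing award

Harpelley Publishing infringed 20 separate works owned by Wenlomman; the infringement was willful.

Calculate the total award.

Statutory damages: 20 × €37,980 = €759,600
Doubled: 2 × €759,600 = €1,519,200
Costs: 40% of €1,519,200 = €607,680
Award plus costs: €1,519,200 + €607,680 = €2,126,880

€2,126,880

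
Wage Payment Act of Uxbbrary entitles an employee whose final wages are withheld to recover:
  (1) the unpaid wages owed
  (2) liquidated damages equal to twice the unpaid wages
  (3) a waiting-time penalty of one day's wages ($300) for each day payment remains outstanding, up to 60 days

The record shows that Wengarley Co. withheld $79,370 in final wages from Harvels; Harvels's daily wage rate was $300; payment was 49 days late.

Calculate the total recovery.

Doubled: 2 × $79,370 = $158,740
Penalty days: min(49, 60) = 49
Waiting-time penalty: 49 × $300 = $14,700
Total award: $79,370 + $158,740 + $14,700 = $252,810

$252,810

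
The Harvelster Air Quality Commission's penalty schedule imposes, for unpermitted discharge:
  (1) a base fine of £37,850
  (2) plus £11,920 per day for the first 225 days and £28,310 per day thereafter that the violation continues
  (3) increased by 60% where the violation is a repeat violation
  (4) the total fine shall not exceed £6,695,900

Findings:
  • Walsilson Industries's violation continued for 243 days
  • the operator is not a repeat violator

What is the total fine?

First 225 days: 225 × £11,920 = £2,682,000
Remaining days: (243 − 225) × £28,310 = £509,580
Per-day component: £2,682,000 + £509,580 = £3,191,580
Base plus per-day: £37,850 + £3,191,580 = £3,229,430
The operator is not a repeat violator: no 60% increase.
Cap at £6,695,900: £3,229,430 is within the cap, no reduction.

£3,229,430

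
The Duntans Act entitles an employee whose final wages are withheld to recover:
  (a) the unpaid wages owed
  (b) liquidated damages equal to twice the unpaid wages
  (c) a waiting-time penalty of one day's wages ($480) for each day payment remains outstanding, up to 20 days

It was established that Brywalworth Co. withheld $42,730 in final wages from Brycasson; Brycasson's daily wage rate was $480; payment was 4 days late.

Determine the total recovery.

$130,110

Doubled: 2 × $42,730 = $85,460
Penalty days: min(4, 20) = 4
Waiting-time penalty: 4 × $480 = $1,920
Total award: $42,730 + $85,460 + $1,920 = $130,110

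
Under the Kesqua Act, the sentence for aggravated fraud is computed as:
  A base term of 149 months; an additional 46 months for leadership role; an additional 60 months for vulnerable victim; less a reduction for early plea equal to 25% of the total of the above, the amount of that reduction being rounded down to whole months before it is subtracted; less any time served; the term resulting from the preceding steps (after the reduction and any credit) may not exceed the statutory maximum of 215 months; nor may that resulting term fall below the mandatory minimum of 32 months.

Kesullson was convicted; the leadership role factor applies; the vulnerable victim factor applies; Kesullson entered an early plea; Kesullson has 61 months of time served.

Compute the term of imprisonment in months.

131 months

Leadership role enhancement: +46 months
Vulnerable victim enhancement: +60 months
Adjusted term: 149 months + 46 months + 60 months = 255 months
Early plea reduction: 25% of 255 months = 63 months (rounded down)
After reduction: 255 − 63 = 192 months
Less time served: 192 months − 61 months = 131 months
Cap at 215 months: 131 months is within the cap, no reduction.
Minimum 32 months: 131 months meets the minimum, no increase.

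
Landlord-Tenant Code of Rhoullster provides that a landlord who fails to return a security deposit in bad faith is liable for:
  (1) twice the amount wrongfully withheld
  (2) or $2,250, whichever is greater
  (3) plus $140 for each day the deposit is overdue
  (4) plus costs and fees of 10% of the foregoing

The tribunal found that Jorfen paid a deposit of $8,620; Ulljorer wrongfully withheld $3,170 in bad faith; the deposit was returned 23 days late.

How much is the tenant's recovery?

Doubled: 2 × $3,170 = $6,340
Minimum $2,250: $6,340 meets the minimum, no increase.
Late-return penalty: 23 × $140 = $3,220
Damages plus late penalty: $6,340 + $3,220 = $9,560
Costs and fees: 10% of $9,560 = $956
Total recovery: $9,560 + $956 = $10,516

$10,516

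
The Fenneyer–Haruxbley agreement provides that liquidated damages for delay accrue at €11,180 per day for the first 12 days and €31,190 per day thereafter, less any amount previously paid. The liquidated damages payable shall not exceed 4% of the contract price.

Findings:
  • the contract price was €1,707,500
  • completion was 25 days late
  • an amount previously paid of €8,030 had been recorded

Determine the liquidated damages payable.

€68,300

First 12 days: 12 × €11,180 = €134,160
Remaining days: (25 − 12) × €31,190 = €405,470
Accrued per-day damages: €134,160 + €405,470 = €539,630
Less amount previously paid: €539,630 − €8,030 = €531,600
Cap: 4% of €1,707,500 = €68,300
Cap at €68,300: €531,600 exceeds the cap → €68,300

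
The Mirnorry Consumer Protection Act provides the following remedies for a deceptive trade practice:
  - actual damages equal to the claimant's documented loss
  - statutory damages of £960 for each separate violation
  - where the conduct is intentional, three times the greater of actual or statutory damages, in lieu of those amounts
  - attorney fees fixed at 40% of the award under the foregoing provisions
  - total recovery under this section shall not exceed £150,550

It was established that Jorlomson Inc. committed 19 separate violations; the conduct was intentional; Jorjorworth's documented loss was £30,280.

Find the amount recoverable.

Total recovery: £127,176

Statutory damages: 19 × £960 = £18,240
Greater of actual damages (£30,280) or statutory damages (£18,240): £30,280
Trebled: 3 × £30,280 = £90,840
Attorney fees: 40% of £90,840 = £36,336
Total before cap: £90,840 + £36,336 = £127,176
Cap at £150,550: £127,176 is within the cap, no reduction.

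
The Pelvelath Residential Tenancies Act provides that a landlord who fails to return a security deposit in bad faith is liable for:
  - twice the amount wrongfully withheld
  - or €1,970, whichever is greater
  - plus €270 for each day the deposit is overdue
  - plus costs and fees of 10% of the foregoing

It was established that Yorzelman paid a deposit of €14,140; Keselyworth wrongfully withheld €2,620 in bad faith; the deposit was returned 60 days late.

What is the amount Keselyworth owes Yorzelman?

€23,584

Doubled: 2 × €2,620 = €5,240
Minimum €1,970: €5,240 meets the minimum, no increase.
Late-return penalty: 60 × €270 = €16,200
Damages plus late penalty: €5,240 + €16,200 = €21,440
Costs and fees: 10% of €21,440 = €2,144
Total recovery: €21,440 + €2,144 = €23,584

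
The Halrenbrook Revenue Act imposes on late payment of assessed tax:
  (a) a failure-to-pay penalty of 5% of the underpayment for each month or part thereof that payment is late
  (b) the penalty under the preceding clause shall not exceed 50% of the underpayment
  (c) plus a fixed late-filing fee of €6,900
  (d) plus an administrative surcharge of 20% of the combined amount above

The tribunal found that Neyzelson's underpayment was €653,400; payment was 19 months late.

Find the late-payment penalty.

Accrued rate: 5% × 19 = 95%, capped at 50% → 50%
Failure-to-pay penalty: 50% of €653,400 = €326,700
Penalty before surcharge: €326,700 + €6,900 = €333,600
Administrative surcharge: 20% of €333,600 = €66,720
Total penalty: €333,600 + €66,720 = €400,320

€400,320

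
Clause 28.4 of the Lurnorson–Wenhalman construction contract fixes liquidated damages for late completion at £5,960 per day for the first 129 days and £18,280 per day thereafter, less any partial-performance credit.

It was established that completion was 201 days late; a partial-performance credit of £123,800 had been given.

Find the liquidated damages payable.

£1,961,200

First 129 days: 129 × £5,960 = £768,840
Remaining days: (201 − 129) × £18,280 = £1,316,160
Accrued per-day damages: £768,840 + £1,316,160 = £2,085,000
Less partial-performance credit: £2,085,000 − £123,800 = £1,961,200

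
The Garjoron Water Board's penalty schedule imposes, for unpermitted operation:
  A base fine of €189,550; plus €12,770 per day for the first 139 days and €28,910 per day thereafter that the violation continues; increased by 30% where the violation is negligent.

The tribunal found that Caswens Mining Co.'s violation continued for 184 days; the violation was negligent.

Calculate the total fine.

€4,245,189

First 139 days: 139 × €12,770 = €1,775,030
Remaining days: (184 − 139) × €28,910 = €1,300,950
Per-day component: €1,775,030 + €1,300,950 = €3,075,980
Base plus per-day: €189,550 + €3,075,980 = €3,265,530
Enhancement: 30% of €3,265,530 = €979,659
Enhanced fine: €3,265,530 + €979,659 = €4,245,189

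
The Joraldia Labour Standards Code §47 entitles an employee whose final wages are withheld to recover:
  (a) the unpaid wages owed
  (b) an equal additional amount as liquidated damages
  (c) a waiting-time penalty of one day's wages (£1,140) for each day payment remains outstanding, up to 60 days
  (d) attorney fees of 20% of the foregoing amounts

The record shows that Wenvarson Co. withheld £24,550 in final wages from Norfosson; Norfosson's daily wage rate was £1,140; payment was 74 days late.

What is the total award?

Liquidated damages (equal amount): £24,550
Penalty days: min(74, 60) = 60
Waiting-time penalty: 60 × £1,140 = £68,400
Subtotal: £24,550 + £24,550 + £68,400 = £117,500
Attorney fees: 20% of £117,500 = £23,500
Total award: £117,500 + £23,500 = £141,000

Total award: £141,000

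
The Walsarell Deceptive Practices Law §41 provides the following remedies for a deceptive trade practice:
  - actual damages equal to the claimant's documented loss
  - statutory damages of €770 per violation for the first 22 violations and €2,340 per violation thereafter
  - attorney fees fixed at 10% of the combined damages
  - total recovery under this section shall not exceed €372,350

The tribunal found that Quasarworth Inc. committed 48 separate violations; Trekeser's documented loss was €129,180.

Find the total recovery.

€227,656

First 22 violations: 22 × €770 = €16,940
Remaining violations: (48 − 22) × €2,340 = €60,840
Statutory damages: €16,940 + €60,840 = €77,780
Combined damages: €129,180 + €77,780 = €206,960
Attorney fees: 10% of €206,960 = €20,696
Total before cap: €206,960 + €20,696 = €227,656
Cap at €372,350: €227,656 is within the cap, no reduction.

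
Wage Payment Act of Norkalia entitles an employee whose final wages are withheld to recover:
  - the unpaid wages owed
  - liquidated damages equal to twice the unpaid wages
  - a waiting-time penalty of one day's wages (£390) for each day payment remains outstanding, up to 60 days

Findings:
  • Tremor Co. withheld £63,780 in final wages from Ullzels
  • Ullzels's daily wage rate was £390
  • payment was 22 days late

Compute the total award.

Doubled: 2 × £63,780 = £127,560
Penalty days: min(22, 60) = 22
Waiting-time penalty: 22 × £390 = £8,580
Total award: £63,780 + £127,560 + £8,580 = £199,920

£199,920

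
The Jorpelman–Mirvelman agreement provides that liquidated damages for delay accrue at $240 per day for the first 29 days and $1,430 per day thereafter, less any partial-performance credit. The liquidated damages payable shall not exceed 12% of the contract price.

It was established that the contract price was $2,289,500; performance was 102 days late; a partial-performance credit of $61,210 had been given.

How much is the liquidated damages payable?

Liquidated damages: $50,140

First 29 days: 29 × $240 = $6,960
Remaining days: (102 − 29) × $1,430 = $104,390
Accrued per-day damages: $6,960 + $104,390 = $111,350
Less partial-performance credit: $111,350 − $61,210 = $50,140
Cap: 12% of $2,289,500 = $274,740
Cap at $274,740: $50,140 is within the cap, no reduction.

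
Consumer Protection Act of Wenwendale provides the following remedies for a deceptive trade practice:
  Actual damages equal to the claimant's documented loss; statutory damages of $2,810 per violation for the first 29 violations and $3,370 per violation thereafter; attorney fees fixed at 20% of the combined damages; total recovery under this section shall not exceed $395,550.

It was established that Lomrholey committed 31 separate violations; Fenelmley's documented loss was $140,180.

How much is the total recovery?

$274,092

First 29 violations: 29 × $2,810 = $81,490
Remaining violations: (31 − 29) × $3,370 = $6,740
Statutory damages: $81,490 + $6,740 = $88,230
Combined damages: $140,180 + $88,230 = $228,410
Attorney fees: 20% of $228,410 = $45,682
Total before cap: $228,410 + $45,682 = $274,092
Cap at $395,550: $274,092 is within the cap, no reduction.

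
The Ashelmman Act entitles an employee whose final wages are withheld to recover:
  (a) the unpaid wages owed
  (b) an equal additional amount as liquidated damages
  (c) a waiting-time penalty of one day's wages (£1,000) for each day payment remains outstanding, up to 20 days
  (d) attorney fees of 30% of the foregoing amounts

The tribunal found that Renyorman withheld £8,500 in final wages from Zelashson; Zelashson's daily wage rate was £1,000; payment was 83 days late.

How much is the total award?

Total award: £48,100

Liquidated damages (equal amount): £8,500
Penalty days: min(83, 20) = 20
Waiting-time penalty: 20 × £1,000 = £20,000
Subtotal: £8,500 + £8,500 + £20,000 = £37,000
Attorney fees: 30% of £37,000 = £11,100
Total award: £37,000 + £11,100 = £48,100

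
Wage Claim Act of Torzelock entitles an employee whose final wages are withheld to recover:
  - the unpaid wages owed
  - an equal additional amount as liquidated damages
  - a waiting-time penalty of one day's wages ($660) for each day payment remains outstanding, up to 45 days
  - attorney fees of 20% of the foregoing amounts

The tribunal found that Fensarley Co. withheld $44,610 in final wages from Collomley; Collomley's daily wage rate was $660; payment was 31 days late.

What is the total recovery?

Liquidated damages (equal amount): $44,610
Penalty days: min(31, 45) = 31
Waiting-time penalty: 31 × $660 = $20,460
Subtotal: $44,610 + $44,610 + $20,460 = $109,680
Attorney fees: 20% of $109,680 = $21,936
Total award: $109,680 + $21,936 = $131,616

$131,616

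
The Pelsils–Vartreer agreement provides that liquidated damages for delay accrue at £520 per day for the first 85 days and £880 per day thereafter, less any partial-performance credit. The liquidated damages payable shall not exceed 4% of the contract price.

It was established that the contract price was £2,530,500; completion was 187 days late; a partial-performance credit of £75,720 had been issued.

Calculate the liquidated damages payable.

First 85 days: 85 × £520 = £44,200
Remaining days: (187 − 85) × £880 = £89,760
Accrued per-day damages: £44,200 + £89,760 = £133,960
Less partial-performance credit: £133,960 − £75,720 = £58,240
Cap: 4% of £2,530,500 = £101,220
Cap at £101,220: £58,240 is within the cap, no reduction.

£58,240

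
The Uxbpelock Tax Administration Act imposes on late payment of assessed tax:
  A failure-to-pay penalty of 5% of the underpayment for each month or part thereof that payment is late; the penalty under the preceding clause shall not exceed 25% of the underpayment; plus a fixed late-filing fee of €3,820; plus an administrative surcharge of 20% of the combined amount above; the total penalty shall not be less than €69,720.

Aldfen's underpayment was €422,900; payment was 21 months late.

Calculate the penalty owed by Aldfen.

Accrued rate: 5% × 21 = 105%, capped at 25% → 25%
Failure-to-pay penalty: 25% of €422,900 = €105,725
Penalty before surcharge: €105,725 + €3,820 = €109,545
Administrative surcharge: 20% of €109,545 = €21,909
Total penalty: €109,545 + €21,909 = €131,454
Minimum €69,720: €131,454 meets the minimum, no increase.

€131,454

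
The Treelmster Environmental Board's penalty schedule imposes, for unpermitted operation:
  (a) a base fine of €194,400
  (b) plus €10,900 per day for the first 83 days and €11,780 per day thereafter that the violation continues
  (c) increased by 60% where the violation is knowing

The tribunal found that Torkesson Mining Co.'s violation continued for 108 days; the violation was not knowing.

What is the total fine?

First 83 days: 83 × €10,900 = €904,700
Remaining days: (108 − 83) × €11,780 = €294,500
Per-day component: €904,700 + €294,500 = €1,199,200
Base plus per-day: €194,400 + €1,199,200 = €1,393,600
The violation was not knowing: no 60% increase.

€1,393,600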